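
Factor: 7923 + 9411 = 2^1*3^4 * 107^1 =17334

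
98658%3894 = 1308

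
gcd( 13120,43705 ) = 5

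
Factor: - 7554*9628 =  - 2^3*3^1*29^1*83^1*1259^1 = - 72729912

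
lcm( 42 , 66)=462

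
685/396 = 1 + 289/396 =1.73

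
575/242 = 2 + 91/242 = 2.38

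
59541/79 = 753 + 54/79  =  753.68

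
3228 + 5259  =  8487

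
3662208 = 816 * 4488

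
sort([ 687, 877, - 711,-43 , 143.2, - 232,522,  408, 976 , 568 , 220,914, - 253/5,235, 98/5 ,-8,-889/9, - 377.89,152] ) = [ - 711, - 377.89 , - 232 , - 889/9, - 253/5, - 43, - 8,98/5,143.2,152, 220, 235,408, 522,  568, 687, 877 , 914 , 976 ]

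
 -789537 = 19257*(-41 ) 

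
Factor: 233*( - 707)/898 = -164731/898=   -2^ ( - 1)* 7^1*101^1*233^1 * 449^( - 1 )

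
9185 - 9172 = 13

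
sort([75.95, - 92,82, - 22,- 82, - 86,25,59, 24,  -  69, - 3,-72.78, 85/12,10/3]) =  [ - 92 , - 86, - 82, - 72.78, - 69,- 22, - 3,10/3,85/12,24,  25, 59, 75.95,82]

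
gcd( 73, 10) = 1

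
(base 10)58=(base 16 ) 3A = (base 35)1N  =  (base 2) 111010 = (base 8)72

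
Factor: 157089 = 3^1*52363^1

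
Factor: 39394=2^1*19697^1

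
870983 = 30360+840623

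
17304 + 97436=114740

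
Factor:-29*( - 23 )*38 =25346  =  2^1*19^1*23^1 * 29^1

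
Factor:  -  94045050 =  - 2^1*3^4*5^2* 11^1*2111^1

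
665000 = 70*9500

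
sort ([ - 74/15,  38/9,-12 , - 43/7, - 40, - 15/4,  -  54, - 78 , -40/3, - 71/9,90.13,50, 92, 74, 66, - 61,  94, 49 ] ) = [-78, - 61, - 54, - 40, -40/3, - 12, - 71/9, - 43/7, - 74/15, - 15/4, 38/9 , 49, 50,66, 74,90.13, 92, 94]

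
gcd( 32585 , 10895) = 5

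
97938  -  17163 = 80775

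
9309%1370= 1089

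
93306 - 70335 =22971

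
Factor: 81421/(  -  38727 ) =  - 3^( - 2)*13^( - 1 )*331^ ( - 1)*81421^1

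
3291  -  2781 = 510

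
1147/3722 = 1147/3722 = 0.31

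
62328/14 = 4452 = 4452.00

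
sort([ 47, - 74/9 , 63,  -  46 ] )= [-46,  -  74/9,47,63] 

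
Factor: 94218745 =5^1*2309^1* 8161^1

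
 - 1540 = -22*70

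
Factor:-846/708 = -141/118  =  - 2^(-1 )*3^1  *  47^1* 59^(  -  1) 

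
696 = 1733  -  1037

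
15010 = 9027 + 5983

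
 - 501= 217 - 718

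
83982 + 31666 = 115648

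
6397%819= 664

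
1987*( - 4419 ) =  - 8780553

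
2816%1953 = 863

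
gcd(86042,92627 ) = 1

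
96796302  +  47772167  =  144568469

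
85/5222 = 85/5222 = 0.02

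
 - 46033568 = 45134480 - 91168048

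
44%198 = 44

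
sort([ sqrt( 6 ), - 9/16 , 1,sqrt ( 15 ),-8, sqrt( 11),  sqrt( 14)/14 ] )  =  [-8,-9/16,sqrt( 14 )/14, 1, sqrt(6 ), sqrt( 11 ), sqrt( 15 )]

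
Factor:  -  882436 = - 2^2*17^1*19^1*683^1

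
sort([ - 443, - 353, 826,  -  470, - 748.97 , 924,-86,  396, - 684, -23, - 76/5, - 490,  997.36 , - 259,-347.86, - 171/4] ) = [ - 748.97, - 684, - 490,- 470, - 443, - 353, - 347.86 , - 259,-86, - 171/4,  -  23, - 76/5,396,  826,924 , 997.36] 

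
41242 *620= 25570040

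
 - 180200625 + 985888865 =805688240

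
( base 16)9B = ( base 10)155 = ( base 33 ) 4n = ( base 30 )55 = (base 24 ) 6b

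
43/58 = 43/58 = 0.74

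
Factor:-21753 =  - 3^2*2417^1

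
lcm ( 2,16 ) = 16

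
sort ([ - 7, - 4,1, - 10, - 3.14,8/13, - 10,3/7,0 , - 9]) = [ - 10,-10,-9 , - 7,-4, - 3.14,0, 3/7,8/13,  1]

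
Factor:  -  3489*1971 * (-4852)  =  33366325788 = 2^2*3^4*73^1 * 1163^1*1213^1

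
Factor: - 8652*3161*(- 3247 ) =2^2*3^1 * 7^1*17^1*29^1*103^1*109^1*191^1 =88802112084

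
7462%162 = 10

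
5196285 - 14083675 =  - 8887390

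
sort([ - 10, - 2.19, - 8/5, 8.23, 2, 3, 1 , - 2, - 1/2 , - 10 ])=[ - 10, - 10, - 2.19, - 2 , -8/5 , - 1/2, 1, 2 , 3,8.23] 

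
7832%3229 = 1374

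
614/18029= 614/18029  =  0.03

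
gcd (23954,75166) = 826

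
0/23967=0 = 0.00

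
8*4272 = 34176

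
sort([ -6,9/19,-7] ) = [ - 7, - 6,9/19] 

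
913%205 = 93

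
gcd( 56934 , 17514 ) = 18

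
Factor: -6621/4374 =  -2^ ( - 1)*3^( - 6)*2207^1 = - 2207/1458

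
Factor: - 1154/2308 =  - 1/2 =- 2^ (-1 )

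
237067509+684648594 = 921716103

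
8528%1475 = 1153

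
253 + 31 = 284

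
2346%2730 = 2346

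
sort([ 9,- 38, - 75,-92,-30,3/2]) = [- 92, - 75,-38, - 30,3/2,9]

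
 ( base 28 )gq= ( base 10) 474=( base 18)186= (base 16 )1DA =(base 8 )732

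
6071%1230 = 1151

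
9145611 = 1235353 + 7910258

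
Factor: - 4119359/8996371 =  - 4119359^1*8996371^( - 1 ) 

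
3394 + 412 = 3806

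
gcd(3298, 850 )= 34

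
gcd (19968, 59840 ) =64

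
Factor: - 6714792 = - 2^3 * 3^3*7^1*4441^1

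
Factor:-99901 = -99901^1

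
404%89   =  48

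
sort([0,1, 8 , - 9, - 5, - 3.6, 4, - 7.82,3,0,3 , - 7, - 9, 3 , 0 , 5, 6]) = [ - 9, - 9,- 7.82 , - 7, - 5, - 3.6 , 0,0,0,1, 3,3,3, 4, 5,6, 8 ] 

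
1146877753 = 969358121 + 177519632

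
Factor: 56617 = 11^1 * 5147^1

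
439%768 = 439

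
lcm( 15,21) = 105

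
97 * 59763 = 5797011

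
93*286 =26598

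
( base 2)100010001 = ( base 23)bk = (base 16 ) 111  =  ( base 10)273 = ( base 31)8P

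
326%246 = 80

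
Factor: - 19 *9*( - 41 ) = 7011=3^2*19^1*41^1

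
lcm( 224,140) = 1120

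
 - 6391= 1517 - 7908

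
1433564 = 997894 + 435670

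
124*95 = 11780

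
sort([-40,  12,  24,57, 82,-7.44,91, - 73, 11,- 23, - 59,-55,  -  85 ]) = [ - 85, - 73,-59, - 55, - 40, - 23, - 7.44,  11,  12, 24 , 57,  82, 91 ]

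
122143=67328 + 54815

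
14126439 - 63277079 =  - 49150640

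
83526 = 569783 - 486257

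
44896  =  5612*8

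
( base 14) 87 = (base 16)77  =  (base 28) 47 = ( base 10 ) 119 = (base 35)3e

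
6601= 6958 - 357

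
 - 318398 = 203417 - 521815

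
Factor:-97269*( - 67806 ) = 6595421814=2^1 * 3^3 * 3767^1*32423^1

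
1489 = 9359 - 7870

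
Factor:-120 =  - 2^3*3^1*5^1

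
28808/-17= - 28808/17 = -1694.59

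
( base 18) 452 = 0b10101101100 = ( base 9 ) 1812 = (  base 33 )192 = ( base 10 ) 1388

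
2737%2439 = 298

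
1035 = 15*69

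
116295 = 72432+43863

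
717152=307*2336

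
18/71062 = 9/35531 = 0.00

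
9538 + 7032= 16570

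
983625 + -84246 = 899379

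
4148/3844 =1 + 76/961  =  1.08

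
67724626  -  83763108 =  - 16038482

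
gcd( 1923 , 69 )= 3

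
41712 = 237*176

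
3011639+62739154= 65750793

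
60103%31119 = 28984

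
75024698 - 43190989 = 31833709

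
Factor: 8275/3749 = 5^2*23^( - 1 )*163^ ( - 1 )*331^1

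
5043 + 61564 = 66607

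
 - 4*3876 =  - 15504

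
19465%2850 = 2365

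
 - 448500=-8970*50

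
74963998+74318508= 149282506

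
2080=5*416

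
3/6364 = 3/6364 =0.00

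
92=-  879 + 971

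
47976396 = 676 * 70971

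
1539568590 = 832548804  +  707019786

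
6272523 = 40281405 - 34008882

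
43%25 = 18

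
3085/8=3085/8=385.62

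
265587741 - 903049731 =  -637461990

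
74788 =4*18697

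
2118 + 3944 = 6062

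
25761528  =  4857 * 5304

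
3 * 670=2010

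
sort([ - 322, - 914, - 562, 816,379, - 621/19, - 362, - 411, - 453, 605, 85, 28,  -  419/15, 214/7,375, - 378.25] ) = [ - 914, - 562, - 453, - 411 , - 378.25, -362, - 322, - 621/19, - 419/15, 28,214/7,85 , 375,379,605,816] 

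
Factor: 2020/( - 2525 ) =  - 2^2*5^( - 1 )=- 4/5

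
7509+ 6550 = 14059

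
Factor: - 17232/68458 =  - 2^3*3^1 * 13^( - 1)*359^1*2633^( - 1)=-  8616/34229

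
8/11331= 8/11331 =0.00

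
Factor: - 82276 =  - 2^2 *67^1*307^1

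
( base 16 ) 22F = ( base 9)681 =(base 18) 1D1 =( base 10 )559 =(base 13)340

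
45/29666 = 45/29666 =0.00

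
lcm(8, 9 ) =72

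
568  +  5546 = 6114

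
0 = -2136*0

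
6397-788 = 5609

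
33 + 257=290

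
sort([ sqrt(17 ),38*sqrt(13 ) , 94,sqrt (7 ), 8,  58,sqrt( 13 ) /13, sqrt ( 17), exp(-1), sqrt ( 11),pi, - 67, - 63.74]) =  [ - 67 , - 63.74,  sqrt( 13) /13,exp( - 1 ),  sqrt( 7),pi,sqrt( 11),  sqrt( 17 ),sqrt( 17),8,58,94, 38*sqrt (13)] 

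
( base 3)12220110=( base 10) 4305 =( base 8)10321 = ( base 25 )6m5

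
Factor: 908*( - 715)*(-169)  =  2^2*5^1*11^1*13^3*227^1 = 109718180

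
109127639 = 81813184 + 27314455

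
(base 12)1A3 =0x10b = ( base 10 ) 267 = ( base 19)E1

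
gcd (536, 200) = 8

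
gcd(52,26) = 26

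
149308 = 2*74654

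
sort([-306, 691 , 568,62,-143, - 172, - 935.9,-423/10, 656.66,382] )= [- 935.9, - 306, - 172, - 143, - 423/10 , 62,382,568,656.66,691] 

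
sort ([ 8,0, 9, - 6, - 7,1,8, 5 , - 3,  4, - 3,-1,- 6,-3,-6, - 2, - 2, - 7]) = [-7, - 7, - 6, - 6, - 6, - 3, - 3,-3, - 2, - 2, - 1,0,1, 4,5,8,8,9 ] 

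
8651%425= 151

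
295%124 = 47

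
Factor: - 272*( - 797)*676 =2^6 * 13^2 * 17^1 * 797^1   =  146545984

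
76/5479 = 76/5479 =0.01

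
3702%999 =705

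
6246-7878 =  - 1632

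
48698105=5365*9077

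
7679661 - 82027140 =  - 74347479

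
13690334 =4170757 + 9519577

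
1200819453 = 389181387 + 811638066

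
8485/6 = 1414 + 1/6 = 1414.17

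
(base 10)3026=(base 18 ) 962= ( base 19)875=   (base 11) 2301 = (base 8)5722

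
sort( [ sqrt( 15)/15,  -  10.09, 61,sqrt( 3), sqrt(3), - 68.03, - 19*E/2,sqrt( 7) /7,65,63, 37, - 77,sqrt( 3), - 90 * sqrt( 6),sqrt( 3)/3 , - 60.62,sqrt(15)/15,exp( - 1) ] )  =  [- 90* sqrt( 6), - 77 , - 68.03, - 60.62,  -  19 * E/2, - 10.09,sqrt ( 15 ) /15,sqrt( 15)/15, exp( - 1),  sqrt( 7)/7,  sqrt(3) /3,sqrt( 3 ),sqrt( 3 ),sqrt( 3) , 37, 61,63, 65] 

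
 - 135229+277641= 142412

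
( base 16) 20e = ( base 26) K6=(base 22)11K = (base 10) 526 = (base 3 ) 201111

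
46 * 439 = 20194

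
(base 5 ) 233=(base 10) 68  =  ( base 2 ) 1000100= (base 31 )26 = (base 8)104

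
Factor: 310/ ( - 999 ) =- 2^1*3^( - 3 ) *5^1*31^1*37^( - 1 )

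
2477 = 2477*1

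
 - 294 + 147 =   -  147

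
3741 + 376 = 4117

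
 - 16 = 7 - 23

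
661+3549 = 4210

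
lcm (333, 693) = 25641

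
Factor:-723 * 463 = - 334749 = - 3^1 * 241^1 * 463^1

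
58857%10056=8577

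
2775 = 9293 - 6518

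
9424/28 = 336  +  4/7 = 336.57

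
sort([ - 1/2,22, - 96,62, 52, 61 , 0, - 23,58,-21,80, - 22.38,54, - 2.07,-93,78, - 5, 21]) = [ - 96, - 93, - 23, - 22.38,-21, - 5, - 2.07, - 1/2, 0, 21,  22 , 52, 54, 58, 61, 62,78, 80]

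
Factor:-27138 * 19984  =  -2^5*3^1*1249^1 * 4523^1 = - 542325792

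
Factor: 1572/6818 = 786/3409 = 2^1*3^1 *7^( - 1 )*131^1*487^ ( - 1)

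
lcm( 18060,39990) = 559860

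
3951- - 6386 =10337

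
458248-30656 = 427592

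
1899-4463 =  - 2564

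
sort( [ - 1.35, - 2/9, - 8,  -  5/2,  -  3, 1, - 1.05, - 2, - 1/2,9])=[ - 8,-3,-5/2, - 2, - 1.35, - 1.05 , - 1/2, - 2/9,  1,  9]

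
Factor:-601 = -601^1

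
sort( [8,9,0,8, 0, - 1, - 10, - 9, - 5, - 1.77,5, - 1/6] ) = [ - 10,-9, - 5,  -  1.77, - 1,-1/6, 0,0,5,8,8,9 ]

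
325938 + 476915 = 802853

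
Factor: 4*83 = 332= 2^2*83^1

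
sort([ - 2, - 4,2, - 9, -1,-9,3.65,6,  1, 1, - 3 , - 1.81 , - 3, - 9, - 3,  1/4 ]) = [ - 9,- 9, - 9 ,  -  4,-3, - 3,-3, - 2, - 1.81 , - 1 , 1/4 , 1,1, 2, 3.65,6]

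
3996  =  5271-1275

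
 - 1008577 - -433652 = -574925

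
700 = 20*35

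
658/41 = 658/41 = 16.05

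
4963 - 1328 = 3635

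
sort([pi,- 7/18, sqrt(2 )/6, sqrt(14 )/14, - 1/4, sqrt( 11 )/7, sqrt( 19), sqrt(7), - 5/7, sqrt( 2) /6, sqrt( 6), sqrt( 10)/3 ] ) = [ -5/7, - 7/18, - 1/4 , sqrt ( 2 ) /6,sqrt(2 )/6, sqrt (14 )/14, sqrt( 11 )/7,sqrt ( 10)/3, sqrt(6 ), sqrt(7), pi,sqrt( 19)]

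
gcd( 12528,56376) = 6264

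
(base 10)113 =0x71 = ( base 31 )3k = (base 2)1110001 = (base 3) 11012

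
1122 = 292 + 830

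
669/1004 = 669/1004 = 0.67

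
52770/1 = 52770= 52770.00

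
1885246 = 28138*67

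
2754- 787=1967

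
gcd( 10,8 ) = 2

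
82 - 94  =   - 12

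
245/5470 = 49/1094 = 0.04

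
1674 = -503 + 2177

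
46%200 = 46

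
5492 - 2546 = 2946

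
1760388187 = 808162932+952225255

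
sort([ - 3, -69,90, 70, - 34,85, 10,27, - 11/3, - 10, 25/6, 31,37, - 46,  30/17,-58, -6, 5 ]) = [ - 69, -58, - 46,- 34,-10, - 6,  -  11/3,  -  3,  30/17, 25/6,5, 10, 27 , 31, 37, 70, 85, 90]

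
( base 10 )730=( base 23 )18h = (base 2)1011011010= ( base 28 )q2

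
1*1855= 1855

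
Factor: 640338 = 2^1*3^1*19^1*41^1*137^1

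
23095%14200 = 8895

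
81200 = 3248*25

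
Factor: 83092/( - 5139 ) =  - 2^2*3^ ( - 2 )*571^( - 1)*20773^1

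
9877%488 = 117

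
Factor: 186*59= 10974  =  2^1 * 3^1*31^1*59^1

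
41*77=3157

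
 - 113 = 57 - 170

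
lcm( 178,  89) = 178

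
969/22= 969/22 = 44.05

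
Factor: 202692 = 2^2 * 3^1 * 7^1 * 19^1*127^1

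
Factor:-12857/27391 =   -  23/49 = - 7^ ( - 2 )*23^1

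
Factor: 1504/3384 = 2^2*3^( - 2) =4/9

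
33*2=66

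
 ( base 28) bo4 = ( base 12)5470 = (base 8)22124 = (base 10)9300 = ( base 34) 81I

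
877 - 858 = 19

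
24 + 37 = 61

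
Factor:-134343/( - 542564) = 2^( - 2)*3^2*11^ ( - 1) * 19^( - 1 )*23^1= 207/836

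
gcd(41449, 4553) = 1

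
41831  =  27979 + 13852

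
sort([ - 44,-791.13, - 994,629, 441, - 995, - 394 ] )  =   [-995, - 994,  -  791.13,-394,- 44,441,629 ] 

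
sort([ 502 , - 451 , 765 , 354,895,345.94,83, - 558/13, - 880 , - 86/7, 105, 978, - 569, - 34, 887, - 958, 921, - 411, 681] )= [ - 958,  -  880, - 569,  -  451, - 411, - 558/13, -34, - 86/7, 83, 105, 345.94, 354, 502, 681, 765, 887, 895,921, 978]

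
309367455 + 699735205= 1009102660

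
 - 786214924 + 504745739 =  - 281469185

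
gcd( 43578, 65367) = 21789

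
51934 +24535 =76469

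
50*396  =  19800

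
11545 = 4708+6837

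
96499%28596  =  10711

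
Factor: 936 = 2^3*3^2 * 13^1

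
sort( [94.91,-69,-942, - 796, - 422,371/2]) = [-942, - 796, - 422 , - 69,94.91,371/2]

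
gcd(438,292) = 146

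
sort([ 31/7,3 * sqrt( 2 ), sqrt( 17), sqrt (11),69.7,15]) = [ sqrt(11 ) , sqrt( 17),3*sqrt(2 ),31/7,15, 69.7 ] 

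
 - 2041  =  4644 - 6685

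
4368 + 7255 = 11623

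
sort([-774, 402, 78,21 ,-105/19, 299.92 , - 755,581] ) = [ - 774,-755, - 105/19,21, 78,299.92,402, 581]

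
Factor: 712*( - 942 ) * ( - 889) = 2^4 *3^1*7^1  *  89^1*127^1*157^1  =  596255856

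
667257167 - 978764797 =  - 311507630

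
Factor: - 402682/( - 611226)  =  3^(  -  4)*11^(  -  1)*587^1 = 587/891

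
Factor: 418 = 2^1*11^1*19^1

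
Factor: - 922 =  - 2^1*461^1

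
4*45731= 182924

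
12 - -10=22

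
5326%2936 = 2390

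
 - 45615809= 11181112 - 56796921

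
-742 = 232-974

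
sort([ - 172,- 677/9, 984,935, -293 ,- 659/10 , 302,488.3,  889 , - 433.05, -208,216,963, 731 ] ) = [ - 433.05, - 293, - 208, - 172,  -  677/9 , -659/10, 216,302, 488.3,731,889,935,963,984]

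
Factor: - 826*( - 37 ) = 2^1*7^1*37^1*59^1 = 30562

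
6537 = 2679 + 3858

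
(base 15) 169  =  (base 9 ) 400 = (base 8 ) 504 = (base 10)324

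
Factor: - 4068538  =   - 2^1*2034269^1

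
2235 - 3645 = -1410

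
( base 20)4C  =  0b1011100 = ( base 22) 44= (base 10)92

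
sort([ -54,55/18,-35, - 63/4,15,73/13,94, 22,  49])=[ - 54, - 35, - 63/4, 55/18, 73/13,15,22,49,94 ]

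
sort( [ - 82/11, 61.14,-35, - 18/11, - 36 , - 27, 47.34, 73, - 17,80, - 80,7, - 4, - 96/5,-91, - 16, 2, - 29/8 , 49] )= [ - 91, - 80,-36, - 35, - 27, - 96/5,-17, - 16, - 82/11, - 4, - 29/8 , - 18/11,2 , 7,47.34, 49, 61.14,73, 80] 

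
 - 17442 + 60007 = 42565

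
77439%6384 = 831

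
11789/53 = 11789/53 = 222.43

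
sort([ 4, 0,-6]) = [-6,  0 , 4] 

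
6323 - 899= 5424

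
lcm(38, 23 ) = 874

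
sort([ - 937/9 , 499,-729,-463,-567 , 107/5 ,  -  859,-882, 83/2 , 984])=[ - 882, - 859 , - 729, - 567, - 463 ,-937/9, 107/5,83/2,499, 984]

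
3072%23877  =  3072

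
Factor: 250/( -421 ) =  - 2^1*5^3*421^( - 1 ) 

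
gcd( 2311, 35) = 1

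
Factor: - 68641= - 83^1 * 827^1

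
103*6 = 618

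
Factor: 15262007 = 15262007^1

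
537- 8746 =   -  8209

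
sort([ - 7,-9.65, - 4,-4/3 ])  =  [ -9.65,-7, - 4, - 4/3]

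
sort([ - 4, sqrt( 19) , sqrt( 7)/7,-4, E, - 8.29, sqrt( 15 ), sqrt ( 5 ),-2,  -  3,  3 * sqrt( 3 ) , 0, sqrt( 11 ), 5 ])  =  [ - 8.29,- 4, - 4, - 3, - 2, 0,  sqrt( 7)/7, sqrt( 5),E,  sqrt ( 11) , sqrt( 15 ) , sqrt(19),5, 3*sqrt(3 ) ] 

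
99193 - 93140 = 6053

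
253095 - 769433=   -  516338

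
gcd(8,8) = 8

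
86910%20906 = 3286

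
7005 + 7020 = 14025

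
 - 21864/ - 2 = 10932/1= 10932.00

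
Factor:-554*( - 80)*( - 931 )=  - 2^5* 5^1*7^2*19^1 * 277^1 = - 41261920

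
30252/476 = 7563/119 = 63.55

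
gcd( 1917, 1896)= 3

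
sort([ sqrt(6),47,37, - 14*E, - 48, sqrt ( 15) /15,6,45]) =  [ - 48 , - 14*E,sqrt(15 )/15,  sqrt(6),6,37, 45,  47]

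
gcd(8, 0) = 8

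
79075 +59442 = 138517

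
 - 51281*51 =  - 2615331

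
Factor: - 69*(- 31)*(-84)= -2^2 * 3^2*7^1*23^1*31^1 = -179676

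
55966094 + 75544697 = 131510791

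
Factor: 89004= 2^2*3^1*7417^1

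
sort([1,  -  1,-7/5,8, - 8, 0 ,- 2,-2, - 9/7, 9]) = [ - 8, - 2, - 2,-7/5,  -  9/7, - 1 , 0, 1,  8,9 ]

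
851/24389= 851/24389 = 0.03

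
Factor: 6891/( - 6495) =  - 5^ ( -1)*433^( - 1) * 2297^1=- 2297/2165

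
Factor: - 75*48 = -2^4*3^2* 5^2 = -3600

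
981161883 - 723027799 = 258134084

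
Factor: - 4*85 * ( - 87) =2^2*3^1 * 5^1*17^1*  29^1= 29580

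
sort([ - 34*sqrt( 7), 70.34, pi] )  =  [ - 34*sqrt( 7 ),pi,70.34 ]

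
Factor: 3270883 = 7^1 * 11^1 * 107^1 * 397^1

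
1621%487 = 160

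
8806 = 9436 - 630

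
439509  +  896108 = 1335617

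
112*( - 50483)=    - 5654096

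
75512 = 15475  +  60037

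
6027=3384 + 2643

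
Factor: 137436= 2^2*3^1*13^1*881^1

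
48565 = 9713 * 5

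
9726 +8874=18600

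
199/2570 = 199/2570=0.08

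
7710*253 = 1950630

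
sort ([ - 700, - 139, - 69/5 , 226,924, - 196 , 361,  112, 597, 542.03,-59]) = [ - 700, - 196, - 139,-59, - 69/5,112, 226, 361, 542.03, 597, 924]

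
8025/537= 14 + 169/179 = 14.94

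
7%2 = 1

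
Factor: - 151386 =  - 2^1*3^1*23^1*1097^1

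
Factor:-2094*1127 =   -  2359938= - 2^1*3^1*7^2*23^1  *349^1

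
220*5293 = 1164460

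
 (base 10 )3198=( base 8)6176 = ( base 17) b12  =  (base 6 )22450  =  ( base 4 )301332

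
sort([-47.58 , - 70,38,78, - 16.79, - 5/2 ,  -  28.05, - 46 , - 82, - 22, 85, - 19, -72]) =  [ - 82, - 72, - 70 ,-47.58, - 46,-28.05 , -22, - 19, - 16.79, - 5/2,38 , 78,85]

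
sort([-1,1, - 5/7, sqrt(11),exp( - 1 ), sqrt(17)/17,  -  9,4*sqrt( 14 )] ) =[ - 9, - 1, - 5/7, sqrt( 17)/17,  exp( - 1) , 1,sqrt( 11),4*sqrt( 14 ) ]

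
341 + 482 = 823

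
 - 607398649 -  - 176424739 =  - 430973910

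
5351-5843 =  - 492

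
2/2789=2/2789 = 0.00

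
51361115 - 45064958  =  6296157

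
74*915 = 67710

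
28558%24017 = 4541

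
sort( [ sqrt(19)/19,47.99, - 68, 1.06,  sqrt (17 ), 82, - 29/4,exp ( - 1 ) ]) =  [ - 68, - 29/4,sqrt( 19) /19,exp(  -  1),  1.06,sqrt(17 ),47.99,82]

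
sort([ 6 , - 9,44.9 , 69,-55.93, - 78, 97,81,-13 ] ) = [ - 78, - 55.93, - 13, - 9, 6, 44.9, 69, 81, 97 ] 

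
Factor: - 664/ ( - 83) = 2^3 = 8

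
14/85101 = 14/85101 = 0.00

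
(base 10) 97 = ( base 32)31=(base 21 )4d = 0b1100001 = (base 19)52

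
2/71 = 2/71 = 0.03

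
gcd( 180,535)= 5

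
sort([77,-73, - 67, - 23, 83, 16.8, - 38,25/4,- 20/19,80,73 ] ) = [ -73, - 67,-38, - 23,-20/19,25/4, 16.8,73,77,80, 83 ] 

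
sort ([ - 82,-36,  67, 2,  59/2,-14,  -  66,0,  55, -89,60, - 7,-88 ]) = [ - 89, - 88, - 82, - 66,- 36, - 14, - 7, 0,2, 59/2,55 , 60,67 ] 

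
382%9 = 4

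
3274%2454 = 820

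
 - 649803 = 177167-826970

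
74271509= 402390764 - 328119255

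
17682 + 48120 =65802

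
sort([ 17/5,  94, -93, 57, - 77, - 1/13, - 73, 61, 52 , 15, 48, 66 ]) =[ - 93, -77, - 73, - 1/13,17/5, 15 , 48,52, 57,61 , 66, 94] 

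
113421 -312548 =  - 199127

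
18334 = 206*89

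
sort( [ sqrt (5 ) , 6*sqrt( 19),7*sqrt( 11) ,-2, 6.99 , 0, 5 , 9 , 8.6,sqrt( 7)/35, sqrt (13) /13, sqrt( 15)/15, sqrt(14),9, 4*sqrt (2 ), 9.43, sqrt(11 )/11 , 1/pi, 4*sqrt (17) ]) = [ - 2,0 , sqrt( 7)/35 , sqrt( 15 )/15,sqrt(13)/13,sqrt(11)/11,1/pi, sqrt( 5),sqrt ( 14), 5, 4*sqrt (2) , 6.99,8.6,9 , 9,9.43, 4*sqrt( 17 ) , 7 *sqrt(11), 6*sqrt(19)]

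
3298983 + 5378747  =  8677730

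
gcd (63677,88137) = 1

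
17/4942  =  17/4942=0.00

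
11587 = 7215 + 4372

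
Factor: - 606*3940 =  -2387640  =  -  2^3*3^1 * 5^1*101^1*197^1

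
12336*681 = 8400816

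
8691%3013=2665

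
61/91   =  61/91 =0.67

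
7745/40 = 193 + 5/8 =193.62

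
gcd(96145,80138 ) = 1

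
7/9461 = 7/9461 = 0.00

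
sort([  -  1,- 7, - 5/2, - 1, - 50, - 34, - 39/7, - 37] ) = [-50 , - 37, - 34, -7, - 39/7, - 5/2, - 1, - 1 ] 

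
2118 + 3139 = 5257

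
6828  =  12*569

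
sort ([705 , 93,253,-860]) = [ - 860,93,253,705] 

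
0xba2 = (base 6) 21442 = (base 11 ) 2268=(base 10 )2978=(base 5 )43403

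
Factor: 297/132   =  9/4 = 2^(-2) * 3^2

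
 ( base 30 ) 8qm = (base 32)7Q2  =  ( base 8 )17502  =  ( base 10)8002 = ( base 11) 6015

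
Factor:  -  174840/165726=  -2^2*3^( - 4 )*5^1* 11^(- 1 )*47^1 = - 940/891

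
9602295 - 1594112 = 8008183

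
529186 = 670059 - 140873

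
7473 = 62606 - 55133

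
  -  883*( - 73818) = 65181294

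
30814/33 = 30814/33= 933.76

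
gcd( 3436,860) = 4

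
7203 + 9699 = 16902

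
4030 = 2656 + 1374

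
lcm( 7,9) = 63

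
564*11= 6204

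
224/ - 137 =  - 2 + 50/137 = -  1.64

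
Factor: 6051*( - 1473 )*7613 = -3^2 * 23^1*331^1 *491^1*2017^1 = - 67855605399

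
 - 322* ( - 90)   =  28980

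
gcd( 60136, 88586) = 2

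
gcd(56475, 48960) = 45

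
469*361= 169309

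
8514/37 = 230 + 4/37 = 230.11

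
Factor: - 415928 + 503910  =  2^1*43991^1 = 87982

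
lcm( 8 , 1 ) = 8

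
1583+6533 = 8116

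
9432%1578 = 1542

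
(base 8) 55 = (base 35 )1a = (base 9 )50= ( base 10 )45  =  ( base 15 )30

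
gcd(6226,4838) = 2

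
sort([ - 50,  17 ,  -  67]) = [ - 67,  -  50,17]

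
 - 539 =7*( - 77)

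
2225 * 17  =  37825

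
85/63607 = 85/63607 = 0.00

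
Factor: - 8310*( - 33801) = 280886310 = 2^1*3^2*5^1* 19^1*277^1*593^1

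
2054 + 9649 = 11703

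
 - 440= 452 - 892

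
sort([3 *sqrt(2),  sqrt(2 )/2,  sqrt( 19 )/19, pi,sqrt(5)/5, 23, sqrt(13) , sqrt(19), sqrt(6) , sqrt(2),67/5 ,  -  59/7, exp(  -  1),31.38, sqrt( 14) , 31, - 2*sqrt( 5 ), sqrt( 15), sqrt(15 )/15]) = [ - 59/7, - 2 * sqrt(5 ),  sqrt( 19)/19,  sqrt(15 ) /15, exp(-1),sqrt( 5 )/5,sqrt(2 ) /2,  sqrt(2),  sqrt (6), pi,sqrt(13),  sqrt(14),sqrt(15 ),3*sqrt(2) , sqrt( 19),  67/5, 23,  31 , 31.38 ]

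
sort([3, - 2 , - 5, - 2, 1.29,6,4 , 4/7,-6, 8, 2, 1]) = [ - 6, - 5, - 2,-2, 4/7, 1 , 1.29 , 2,3, 4,6, 8] 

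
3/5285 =3/5285=0.00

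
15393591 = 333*46227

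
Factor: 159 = 3^1*53^1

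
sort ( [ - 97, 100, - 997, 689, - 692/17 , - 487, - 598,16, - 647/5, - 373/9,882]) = [- 997, - 598, - 487,- 647/5, - 97, - 373/9, - 692/17, 16,100, 689, 882]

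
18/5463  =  2/607 = 0.00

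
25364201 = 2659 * 9539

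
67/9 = 67/9 = 7.44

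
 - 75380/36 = - 18845/9  =  - 2093.89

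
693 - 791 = - 98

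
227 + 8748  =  8975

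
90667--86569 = 177236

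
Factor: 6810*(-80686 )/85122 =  - 91578610/14187=- 2^1*3^( - 1)*5^1*227^1*4729^(  -  1 ) *40343^1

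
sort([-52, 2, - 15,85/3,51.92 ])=[  -  52, - 15, 2, 85/3,  51.92]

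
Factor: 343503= 3^2 * 38167^1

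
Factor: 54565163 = 1039^1*52517^1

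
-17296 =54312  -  71608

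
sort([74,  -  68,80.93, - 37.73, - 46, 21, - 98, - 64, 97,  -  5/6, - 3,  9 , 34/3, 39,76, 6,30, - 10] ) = [-98, - 68, -64, - 46,-37.73, - 10 ,-3, - 5/6,  6,9, 34/3,21, 30,39,  74, 76 , 80.93,97] 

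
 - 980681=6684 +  - 987365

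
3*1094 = 3282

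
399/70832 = 21/3728 = 0.01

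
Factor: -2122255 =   -  5^1*424451^1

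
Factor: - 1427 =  - 1427^1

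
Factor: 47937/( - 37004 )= -57/44 =- 2^( - 2 ) * 3^1*11^ ( - 1 )*19^1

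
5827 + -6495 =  - 668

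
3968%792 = 8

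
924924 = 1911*484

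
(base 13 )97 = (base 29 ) 48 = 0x7C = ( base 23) 59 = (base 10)124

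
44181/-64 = - 44181/64 = - 690.33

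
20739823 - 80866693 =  - 60126870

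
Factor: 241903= 241903^1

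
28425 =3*9475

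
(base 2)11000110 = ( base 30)6i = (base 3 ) 21100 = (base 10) 198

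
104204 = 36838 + 67366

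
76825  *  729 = 56005425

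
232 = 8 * 29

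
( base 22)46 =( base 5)334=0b1011110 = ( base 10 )94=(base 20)4E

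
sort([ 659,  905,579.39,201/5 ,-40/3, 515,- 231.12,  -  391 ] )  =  [ - 391, - 231.12, - 40/3, 201/5, 515,579.39,  659, 905] 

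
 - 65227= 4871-70098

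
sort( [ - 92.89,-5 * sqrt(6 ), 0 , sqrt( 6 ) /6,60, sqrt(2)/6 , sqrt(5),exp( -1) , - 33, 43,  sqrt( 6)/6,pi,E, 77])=[ - 92.89, - 33, - 5*sqrt ( 6), 0, sqrt(2)/6,exp( -1) , sqrt(6 ) /6, sqrt ( 6)/6, sqrt(5), E, pi, 43, 60, 77]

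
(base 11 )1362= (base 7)5065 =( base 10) 1762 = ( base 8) 3342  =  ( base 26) 2fk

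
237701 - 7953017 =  - 7715316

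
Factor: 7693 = 7^2*157^1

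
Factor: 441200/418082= 2^3*5^2*7^(-1 )*1103^1 *29863^( - 1 ) = 220600/209041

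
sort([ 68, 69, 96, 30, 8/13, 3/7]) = [ 3/7, 8/13, 30, 68,69, 96 ] 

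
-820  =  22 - 842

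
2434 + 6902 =9336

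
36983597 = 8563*4319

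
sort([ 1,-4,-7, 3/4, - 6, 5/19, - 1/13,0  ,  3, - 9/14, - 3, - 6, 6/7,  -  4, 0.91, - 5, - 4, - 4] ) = [ - 7,  -  6, - 6, - 5, - 4, - 4, - 4,-4, - 3, - 9/14,-1/13, 0,5/19, 3/4, 6/7, 0.91,1, 3]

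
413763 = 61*6783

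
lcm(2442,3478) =114774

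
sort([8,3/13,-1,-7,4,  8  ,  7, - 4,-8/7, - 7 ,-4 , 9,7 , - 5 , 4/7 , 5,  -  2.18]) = [ - 7, - 7 , - 5,  -  4,-4,  -  2.18, - 8/7, - 1,3/13,4/7,4, 5,7, 7, 8 , 8,  9]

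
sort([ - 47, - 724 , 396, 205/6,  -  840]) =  [ - 840,-724, - 47,205/6, 396]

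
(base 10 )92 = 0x5C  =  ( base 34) 2O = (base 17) 57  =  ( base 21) 48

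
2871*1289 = 3700719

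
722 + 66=788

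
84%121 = 84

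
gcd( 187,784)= 1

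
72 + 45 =117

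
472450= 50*9449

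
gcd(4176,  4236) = 12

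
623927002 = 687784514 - 63857512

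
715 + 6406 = 7121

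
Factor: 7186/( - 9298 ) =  - 3593/4649 = - 3593^1*4649^(-1)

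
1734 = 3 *578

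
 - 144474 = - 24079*6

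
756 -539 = 217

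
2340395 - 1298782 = 1041613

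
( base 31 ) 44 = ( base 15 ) 88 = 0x80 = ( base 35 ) 3N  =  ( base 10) 128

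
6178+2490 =8668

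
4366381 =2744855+1621526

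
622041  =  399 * 1559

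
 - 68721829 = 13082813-81804642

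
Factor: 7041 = 3^1*2347^1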